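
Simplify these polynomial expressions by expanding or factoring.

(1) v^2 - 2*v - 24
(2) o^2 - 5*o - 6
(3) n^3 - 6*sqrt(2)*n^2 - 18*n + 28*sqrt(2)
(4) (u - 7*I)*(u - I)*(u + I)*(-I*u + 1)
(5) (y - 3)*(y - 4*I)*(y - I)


(1) = (v - 6)*(v + 4)
(2) = (o - 6)*(o + 1)
(3) = (n - 7*sqrt(2))*(n - sqrt(2))*(n + 2*sqrt(2))
(4) = -I*u^4 - 6*u^3 - 8*I*u^2 - 6*u - 7*I
(5) = y^3 - 3*y^2 - 5*I*y^2 - 4*y + 15*I*y + 12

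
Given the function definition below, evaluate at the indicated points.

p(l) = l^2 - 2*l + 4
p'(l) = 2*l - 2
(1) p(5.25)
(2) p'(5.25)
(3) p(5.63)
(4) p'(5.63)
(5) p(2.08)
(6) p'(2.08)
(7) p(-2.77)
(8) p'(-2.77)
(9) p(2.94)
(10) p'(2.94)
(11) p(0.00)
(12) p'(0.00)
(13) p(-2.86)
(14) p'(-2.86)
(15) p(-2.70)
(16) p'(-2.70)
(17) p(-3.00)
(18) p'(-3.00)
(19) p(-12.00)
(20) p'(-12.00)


(1) = 21.06
(2) = 8.50
(3) = 24.44
(4) = 9.26
(5) = 4.17
(6) = 2.16
(7) = 17.21
(8) = -7.54
(9) = 6.76
(10) = 3.88
(11) = 4.00
(12) = -2.00
(13) = 17.90
(14) = -7.72
(15) = 16.69
(16) = -7.40
(17) = 19.00
(18) = -8.00
(19) = 172.00
(20) = -26.00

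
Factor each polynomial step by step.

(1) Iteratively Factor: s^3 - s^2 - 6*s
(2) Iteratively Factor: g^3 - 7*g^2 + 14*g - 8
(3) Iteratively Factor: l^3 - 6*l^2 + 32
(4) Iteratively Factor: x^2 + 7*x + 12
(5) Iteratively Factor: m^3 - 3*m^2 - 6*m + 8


(1) = (s)*(s^2 - s - 6) = s*(s + 2)*(s - 3)
(2) = (g - 1)*(g^2 - 6*g + 8) = (g - 2)*(g - 1)*(g - 4)
(3) = (l - 4)*(l^2 - 2*l - 8) = (l - 4)*(l + 2)*(l - 4)
(4) = (x + 4)*(x + 3)
(5) = (m + 2)*(m^2 - 5*m + 4) = (m - 4)*(m + 2)*(m - 1)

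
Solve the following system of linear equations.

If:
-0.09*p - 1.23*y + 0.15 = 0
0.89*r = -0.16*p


Then:
p = 1.66666666666667 - 13.6666666666667*y
r = 2.45692883895131*y - 0.299625468164794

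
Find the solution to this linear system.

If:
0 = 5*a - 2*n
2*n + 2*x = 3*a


Then:
a = -x
n = -5*x/2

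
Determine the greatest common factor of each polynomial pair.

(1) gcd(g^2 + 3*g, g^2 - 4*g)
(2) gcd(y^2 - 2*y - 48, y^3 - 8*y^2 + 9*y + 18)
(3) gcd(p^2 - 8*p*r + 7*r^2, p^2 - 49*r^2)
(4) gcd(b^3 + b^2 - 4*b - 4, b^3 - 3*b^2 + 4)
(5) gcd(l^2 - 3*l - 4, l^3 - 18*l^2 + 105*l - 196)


(1) = g
(2) = 1
(3) = gcd((p - 7*r)*(p - r), (p - 7*r)*(p + 7*r)) = p - 7*r
(4) = b^2 - b - 2
(5) = l - 4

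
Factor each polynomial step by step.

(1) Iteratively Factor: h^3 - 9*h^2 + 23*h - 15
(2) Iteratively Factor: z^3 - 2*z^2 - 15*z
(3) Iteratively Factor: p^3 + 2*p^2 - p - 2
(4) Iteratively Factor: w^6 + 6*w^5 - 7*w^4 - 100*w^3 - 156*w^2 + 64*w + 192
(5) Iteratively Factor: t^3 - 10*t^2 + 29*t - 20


(1) = (h - 3)*(h^2 - 6*h + 5) = (h - 5)*(h - 3)*(h - 1)
(2) = (z)*(z^2 - 2*z - 15) = z*(z - 5)*(z + 3)
(3) = (p + 2)*(p^2 - 1) = (p + 1)*(p + 2)*(p - 1)
(4) = (w + 3)*(w^5 + 3*w^4 - 16*w^3 - 52*w^2 + 64) = (w + 3)*(w + 4)*(w^4 - w^3 - 12*w^2 - 4*w + 16) = (w - 1)*(w + 3)*(w + 4)*(w^3 - 12*w - 16) = (w - 4)*(w - 1)*(w + 3)*(w + 4)*(w^2 + 4*w + 4) = (w - 4)*(w - 1)*(w + 2)*(w + 3)*(w + 4)*(w + 2)
(5) = (t - 5)*(t^2 - 5*t + 4) = (t - 5)*(t - 4)*(t - 1)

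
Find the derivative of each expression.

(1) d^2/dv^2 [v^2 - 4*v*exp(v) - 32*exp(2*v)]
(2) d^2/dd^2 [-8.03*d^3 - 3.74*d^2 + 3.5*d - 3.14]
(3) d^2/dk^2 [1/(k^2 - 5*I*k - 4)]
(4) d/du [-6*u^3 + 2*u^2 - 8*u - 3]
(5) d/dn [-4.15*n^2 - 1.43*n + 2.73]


(1) = -4*v*exp(v) - 128*exp(2*v) - 8*exp(v) + 2
(2) = -48.18*d - 7.48
(3) = 2*(k^2 - 5*I*k - (2*k - 5*I)^2 - 4)/(-k^2 + 5*I*k + 4)^3
(4) = -18*u^2 + 4*u - 8
(5) = -8.3*n - 1.43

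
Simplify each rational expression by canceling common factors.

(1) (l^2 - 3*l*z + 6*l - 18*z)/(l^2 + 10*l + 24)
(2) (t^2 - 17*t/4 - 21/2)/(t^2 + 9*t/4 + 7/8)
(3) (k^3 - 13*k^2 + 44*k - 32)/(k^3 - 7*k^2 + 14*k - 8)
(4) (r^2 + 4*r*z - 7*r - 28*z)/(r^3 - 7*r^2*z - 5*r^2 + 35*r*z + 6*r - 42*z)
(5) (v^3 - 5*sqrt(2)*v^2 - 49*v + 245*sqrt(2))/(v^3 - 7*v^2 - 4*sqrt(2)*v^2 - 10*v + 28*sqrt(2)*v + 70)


(1) = (l - 3*z)/(l + 4)
(2) = (2*t - 12)/(2*t + 1)
(3) = (k - 8)/(k - 2)
(4) = (-r^2 - 4*r*z + 7*r + 28*z)/(-r^3 + 7*r^2*z + 5*r^2 - 35*r*z - 6*r + 42*z)
(5) = (v + 7)/(v + sqrt(2))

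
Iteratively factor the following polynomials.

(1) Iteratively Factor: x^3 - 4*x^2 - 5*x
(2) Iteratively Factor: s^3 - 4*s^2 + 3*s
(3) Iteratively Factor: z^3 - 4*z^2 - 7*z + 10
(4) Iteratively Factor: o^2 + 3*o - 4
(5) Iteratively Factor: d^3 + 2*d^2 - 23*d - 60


(1) = (x)*(x^2 - 4*x - 5) = x*(x - 5)*(x + 1)
(2) = (s - 1)*(s^2 - 3*s) = (s - 3)*(s - 1)*(s)
(3) = (z - 5)*(z^2 + z - 2) = (z - 5)*(z + 2)*(z - 1)
(4) = (o + 4)*(o - 1)
(5) = (d + 4)*(d^2 - 2*d - 15) = (d + 3)*(d + 4)*(d - 5)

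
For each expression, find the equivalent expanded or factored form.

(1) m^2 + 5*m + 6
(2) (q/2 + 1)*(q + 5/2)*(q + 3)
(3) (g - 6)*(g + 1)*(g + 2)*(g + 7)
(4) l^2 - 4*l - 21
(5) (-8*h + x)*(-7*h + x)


(1) = (m + 2)*(m + 3)
(2) = q^3/2 + 15*q^2/4 + 37*q/4 + 15/2
(3) = g^4 + 4*g^3 - 37*g^2 - 124*g - 84
(4) = (l - 7)*(l + 3)
(5) = 56*h^2 - 15*h*x + x^2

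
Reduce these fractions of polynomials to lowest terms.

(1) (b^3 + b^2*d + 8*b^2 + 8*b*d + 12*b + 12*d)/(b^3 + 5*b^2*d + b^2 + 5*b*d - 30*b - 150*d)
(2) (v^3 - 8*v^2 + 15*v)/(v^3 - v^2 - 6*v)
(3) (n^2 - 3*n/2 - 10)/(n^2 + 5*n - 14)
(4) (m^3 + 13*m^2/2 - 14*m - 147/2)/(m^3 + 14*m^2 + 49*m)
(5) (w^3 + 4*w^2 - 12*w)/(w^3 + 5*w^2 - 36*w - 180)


(1) = (b^2 + b*d + 2*b + 2*d)/(b^2 + 5*b*d - 5*b - 25*d)
(2) = (v - 5)/(v + 2)
(3) = (2*n^2 - 3*n - 20)/(2*n^2 + 10*n - 28)
(4) = (2*m^2 - m - 21)/(2*m^2 + 14*m)
(5) = (w^2 - 2*w)/(w^2 - w - 30)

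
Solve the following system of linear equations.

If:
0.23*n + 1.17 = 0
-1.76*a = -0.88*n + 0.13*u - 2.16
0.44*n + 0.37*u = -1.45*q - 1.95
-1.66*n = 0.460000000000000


Then:
No Solution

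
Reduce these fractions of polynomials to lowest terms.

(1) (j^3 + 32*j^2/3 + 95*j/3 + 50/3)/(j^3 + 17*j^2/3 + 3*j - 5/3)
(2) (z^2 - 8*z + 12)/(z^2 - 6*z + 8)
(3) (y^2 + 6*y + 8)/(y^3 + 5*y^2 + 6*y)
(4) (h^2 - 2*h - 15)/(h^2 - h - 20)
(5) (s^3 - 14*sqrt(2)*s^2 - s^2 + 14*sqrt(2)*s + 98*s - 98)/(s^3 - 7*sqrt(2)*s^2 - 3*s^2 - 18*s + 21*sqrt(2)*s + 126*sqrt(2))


(1) = (3*j^2 + 17*j + 10)/(3*j^2 + 2*j - 1)
(2) = (z - 6)/(z - 4)
(3) = (y + 4)/(y^2 + 3*y)
(4) = (h + 3)/(h + 4)
(5) = (s^2 + s*(-7*sqrt(2) - 1) + 7*sqrt(2))/(s^2 - 3*s - 18)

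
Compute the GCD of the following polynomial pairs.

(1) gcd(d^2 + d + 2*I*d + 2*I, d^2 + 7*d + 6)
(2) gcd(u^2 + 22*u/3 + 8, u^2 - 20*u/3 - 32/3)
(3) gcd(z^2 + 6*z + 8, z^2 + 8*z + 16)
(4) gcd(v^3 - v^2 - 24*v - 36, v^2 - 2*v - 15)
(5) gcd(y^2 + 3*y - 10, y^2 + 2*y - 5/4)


(1) = d + 1
(2) = gcd((u + 4/3)*(u + 6), (u - 8)*(u + 4/3)) = u + 4/3
(3) = gcd((z + 2)*(z + 4), (z + 4)^2) = z + 4
(4) = v + 3
(5) = 1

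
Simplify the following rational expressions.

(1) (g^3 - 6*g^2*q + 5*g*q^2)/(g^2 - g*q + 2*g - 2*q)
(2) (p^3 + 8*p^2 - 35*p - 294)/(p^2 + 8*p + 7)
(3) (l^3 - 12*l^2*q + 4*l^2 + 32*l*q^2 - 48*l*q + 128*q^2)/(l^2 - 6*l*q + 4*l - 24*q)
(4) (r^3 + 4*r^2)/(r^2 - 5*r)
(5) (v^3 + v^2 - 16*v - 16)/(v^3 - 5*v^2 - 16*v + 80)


(1) = (g^2 - 5*g*q)/(g + 2)
(2) = (p^2 + p - 42)/(p + 1)
(3) = (-l^2 + 12*l*q - 32*q^2)/(-l + 6*q)
(4) = (r^2 + 4*r)/(r - 5)
(5) = (v + 1)/(v - 5)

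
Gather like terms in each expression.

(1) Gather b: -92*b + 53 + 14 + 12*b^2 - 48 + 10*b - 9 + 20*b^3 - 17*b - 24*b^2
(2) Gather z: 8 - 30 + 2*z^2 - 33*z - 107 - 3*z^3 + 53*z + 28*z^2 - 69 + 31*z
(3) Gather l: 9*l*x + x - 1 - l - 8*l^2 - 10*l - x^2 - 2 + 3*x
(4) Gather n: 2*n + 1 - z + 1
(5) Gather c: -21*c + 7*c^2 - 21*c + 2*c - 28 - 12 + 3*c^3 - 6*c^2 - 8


(1) = 20*b^3 - 12*b^2 - 99*b + 10
(2) = -3*z^3 + 30*z^2 + 51*z - 198
(3) = -8*l^2 + l*(9*x - 11) - x^2 + 4*x - 3
(4) = 2*n - z + 2
(5) = 3*c^3 + c^2 - 40*c - 48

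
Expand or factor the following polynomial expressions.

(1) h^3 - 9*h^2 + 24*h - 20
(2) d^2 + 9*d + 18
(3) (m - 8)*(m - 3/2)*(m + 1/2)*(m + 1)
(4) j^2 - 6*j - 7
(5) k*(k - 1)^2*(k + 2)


(1) = (h - 5)*(h - 2)^2
(2) = (d + 3)*(d + 6)
(3) = m^4 - 8*m^3 - 7*m^2/4 + 53*m/4 + 6
(4) = (j - 7)*(j + 1)
(5) = k^4 - 3*k^2 + 2*k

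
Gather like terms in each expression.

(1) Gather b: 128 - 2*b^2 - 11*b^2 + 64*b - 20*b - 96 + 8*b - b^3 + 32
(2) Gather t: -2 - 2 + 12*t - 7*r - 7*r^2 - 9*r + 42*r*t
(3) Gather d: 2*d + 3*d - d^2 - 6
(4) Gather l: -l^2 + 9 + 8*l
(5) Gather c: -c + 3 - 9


(1) = -b^3 - 13*b^2 + 52*b + 64
(2) = -7*r^2 - 16*r + t*(42*r + 12) - 4
(3) = -d^2 + 5*d - 6
(4) = -l^2 + 8*l + 9
(5) = -c - 6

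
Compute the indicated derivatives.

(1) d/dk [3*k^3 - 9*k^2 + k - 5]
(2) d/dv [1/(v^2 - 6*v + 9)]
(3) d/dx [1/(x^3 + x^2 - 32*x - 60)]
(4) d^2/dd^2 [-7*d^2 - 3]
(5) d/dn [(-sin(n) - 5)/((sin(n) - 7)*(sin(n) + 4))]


(1) = 9*k^2 - 18*k + 1
(2) = 2*(3 - v)/(v^2 - 6*v + 9)^2
(3) = (-3*x^2 - 2*x + 32)/(x^3 + x^2 - 32*x - 60)^2
(4) = -14
(5) = (sin(n)^2 + 10*sin(n) + 13)*cos(n)/((sin(n) - 7)^2*(sin(n) + 4)^2)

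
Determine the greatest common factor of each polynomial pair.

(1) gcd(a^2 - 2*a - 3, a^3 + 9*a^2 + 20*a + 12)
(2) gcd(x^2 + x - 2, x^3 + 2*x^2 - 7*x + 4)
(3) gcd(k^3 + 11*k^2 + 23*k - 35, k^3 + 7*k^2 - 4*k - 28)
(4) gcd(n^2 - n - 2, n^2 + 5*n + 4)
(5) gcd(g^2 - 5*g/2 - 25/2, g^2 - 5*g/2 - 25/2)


(1) = a + 1
(2) = gcd((x - 1)*(x + 2), (x - 1)^2*(x + 4)) = x - 1
(3) = gcd((k - 1)*(k + 5)*(k + 7), (k - 2)*(k + 2)*(k + 7)) = k + 7
(4) = gcd((n - 2)*(n + 1), (n + 1)*(n + 4)) = n + 1
(5) = gcd((g - 5)*(g + 5/2), (g - 5)*(g + 5/2)) = g^2 - 5*g/2 - 25/2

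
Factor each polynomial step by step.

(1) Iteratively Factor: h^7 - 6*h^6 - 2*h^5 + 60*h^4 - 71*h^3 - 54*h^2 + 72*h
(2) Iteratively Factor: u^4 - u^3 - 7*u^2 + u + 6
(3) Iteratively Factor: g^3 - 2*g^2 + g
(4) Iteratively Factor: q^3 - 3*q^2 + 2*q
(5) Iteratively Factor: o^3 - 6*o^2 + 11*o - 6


(1) = (h)*(h^6 - 6*h^5 - 2*h^4 + 60*h^3 - 71*h^2 - 54*h + 72) = h*(h - 2)*(h^5 - 4*h^4 - 10*h^3 + 40*h^2 + 9*h - 36) = h*(h - 4)*(h - 2)*(h^4 - 10*h^2 + 9) = h*(h - 4)*(h - 2)*(h + 1)*(h^3 - h^2 - 9*h + 9) = h*(h - 4)*(h - 3)*(h - 2)*(h + 1)*(h^2 + 2*h - 3) = h*(h - 4)*(h - 3)*(h - 2)*(h - 1)*(h + 1)*(h + 3)
(2) = (u - 3)*(u^3 + 2*u^2 - u - 2) = (u - 3)*(u + 2)*(u^2 - 1) = (u - 3)*(u + 1)*(u + 2)*(u - 1)
(3) = (g - 1)*(g^2 - g) = g*(g - 1)*(g - 1)
(4) = (q - 1)*(q^2 - 2*q) = q*(q - 1)*(q - 2)
(5) = (o - 2)*(o^2 - 4*o + 3) = (o - 2)*(o - 1)*(o - 3)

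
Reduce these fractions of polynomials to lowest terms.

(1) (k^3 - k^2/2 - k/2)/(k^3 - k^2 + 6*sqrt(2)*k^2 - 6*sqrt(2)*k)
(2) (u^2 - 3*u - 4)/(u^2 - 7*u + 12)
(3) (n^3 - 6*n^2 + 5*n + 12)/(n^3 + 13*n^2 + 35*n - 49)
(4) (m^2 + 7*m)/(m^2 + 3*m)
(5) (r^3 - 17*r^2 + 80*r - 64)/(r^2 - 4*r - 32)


(1) = (2*k + 1)/(2*k + 12*sqrt(2))
(2) = (u + 1)/(u - 3)
(3) = (n^3 - 6*n^2 + 5*n + 12)/(n^3 + 13*n^2 + 35*n - 49)
(4) = (m + 7)/(m + 3)
(5) = (r^2 - 9*r + 8)/(r + 4)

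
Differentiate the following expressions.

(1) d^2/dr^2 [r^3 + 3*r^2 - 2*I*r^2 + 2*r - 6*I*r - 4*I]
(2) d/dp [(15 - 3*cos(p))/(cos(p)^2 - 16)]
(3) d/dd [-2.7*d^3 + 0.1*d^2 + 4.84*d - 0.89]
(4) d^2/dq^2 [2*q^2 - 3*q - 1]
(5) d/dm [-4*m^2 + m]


(1) = 6*r + 6 - 4*I
(2) = 3*(sin(p)^2 + 10*cos(p) - 17)*sin(p)/(cos(p)^2 - 16)^2
(3) = -8.1*d^2 + 0.2*d + 4.84
(4) = 4
(5) = 1 - 8*m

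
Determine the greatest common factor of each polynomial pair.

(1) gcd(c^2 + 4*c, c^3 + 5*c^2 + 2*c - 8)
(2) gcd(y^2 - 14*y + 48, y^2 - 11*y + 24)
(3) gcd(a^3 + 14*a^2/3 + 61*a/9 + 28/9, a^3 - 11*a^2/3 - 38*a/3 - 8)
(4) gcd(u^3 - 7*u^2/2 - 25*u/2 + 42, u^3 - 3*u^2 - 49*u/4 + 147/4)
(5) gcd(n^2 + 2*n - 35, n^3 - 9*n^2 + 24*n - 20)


(1) = gcd(c*(c + 4), (c - 1)*(c + 2)*(c + 4)) = c + 4
(2) = gcd((y - 8)*(y - 6), (y - 8)*(y - 3)) = y - 8
(3) = gcd((a + 1)*(a + 4/3)*(a + 7/3), (a - 6)*(a + 1)*(a + 4/3)) = a^2 + 7*a/3 + 4/3
(4) = u^2 + u/2 - 21/2
(5) = gcd((n - 5)*(n + 7), (n - 5)*(n - 2)^2) = n - 5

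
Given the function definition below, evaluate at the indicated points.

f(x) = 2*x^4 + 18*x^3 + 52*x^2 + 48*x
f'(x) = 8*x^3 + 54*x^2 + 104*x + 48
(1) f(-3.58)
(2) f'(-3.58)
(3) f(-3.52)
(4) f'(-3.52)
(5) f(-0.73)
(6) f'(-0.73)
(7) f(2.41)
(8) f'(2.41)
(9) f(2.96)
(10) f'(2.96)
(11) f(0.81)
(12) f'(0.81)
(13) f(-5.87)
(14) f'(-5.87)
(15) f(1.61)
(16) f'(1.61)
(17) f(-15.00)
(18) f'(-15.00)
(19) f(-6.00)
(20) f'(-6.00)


(1) = -2.76
(2) = 0.70
(3) = -2.67
(4) = 2.09
(5) = -13.76
(6) = -2.26
(7) = 737.12
(8) = 724.26
(9) = 1218.03
(10) = 1036.44
(11) = 83.42
(12) = 171.92
(13) = 243.84
(14) = -319.90
(15) = 300.63
(16) = 388.80
(17) = 51480.00
(18) = -16362.00
(19) = 288.00
(20) = -360.00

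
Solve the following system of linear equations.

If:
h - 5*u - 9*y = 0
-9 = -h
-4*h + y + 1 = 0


Then:
h = 9
u = -306/5
y = 35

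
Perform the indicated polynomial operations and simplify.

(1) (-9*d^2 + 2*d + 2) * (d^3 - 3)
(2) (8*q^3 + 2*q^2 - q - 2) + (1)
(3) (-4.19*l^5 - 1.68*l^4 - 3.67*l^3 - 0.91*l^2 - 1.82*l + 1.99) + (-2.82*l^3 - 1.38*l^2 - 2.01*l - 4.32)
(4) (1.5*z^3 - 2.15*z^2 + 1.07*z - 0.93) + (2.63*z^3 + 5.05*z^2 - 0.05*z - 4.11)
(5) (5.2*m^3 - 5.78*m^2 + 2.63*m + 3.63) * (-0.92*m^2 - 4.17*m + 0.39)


(1) = -9*d^5 + 2*d^4 + 2*d^3 + 27*d^2 - 6*d - 6
(2) = 8*q^3 + 2*q^2 - q - 1
(3) = -4.19*l^5 - 1.68*l^4 - 6.49*l^3 - 2.29*l^2 - 3.83*l - 2.33
(4) = 4.13*z^3 + 2.9*z^2 + 1.02*z - 5.04
(5) = -4.784*m^5 - 16.3664*m^4 + 23.711*m^3 - 16.5609*m^2 - 14.1114*m + 1.4157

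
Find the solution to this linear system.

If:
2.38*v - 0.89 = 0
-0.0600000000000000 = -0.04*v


Then:
No Solution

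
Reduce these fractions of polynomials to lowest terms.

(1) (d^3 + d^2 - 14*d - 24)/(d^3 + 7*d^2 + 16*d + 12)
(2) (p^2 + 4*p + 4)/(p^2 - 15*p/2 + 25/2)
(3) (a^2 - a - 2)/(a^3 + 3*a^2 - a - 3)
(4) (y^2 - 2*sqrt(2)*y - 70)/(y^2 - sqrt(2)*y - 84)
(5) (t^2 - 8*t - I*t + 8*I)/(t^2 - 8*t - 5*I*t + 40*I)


(1) = (d - 4)/(d + 2)
(2) = (2*p^2 + 8*p + 8)/(2*p^2 - 15*p + 25)
(3) = (a - 2)/(a^2 + 2*a - 3)
(4) = (y + 5*sqrt(2))/(y + 6*sqrt(2))
(5) = (t - I)/(t - 5*I)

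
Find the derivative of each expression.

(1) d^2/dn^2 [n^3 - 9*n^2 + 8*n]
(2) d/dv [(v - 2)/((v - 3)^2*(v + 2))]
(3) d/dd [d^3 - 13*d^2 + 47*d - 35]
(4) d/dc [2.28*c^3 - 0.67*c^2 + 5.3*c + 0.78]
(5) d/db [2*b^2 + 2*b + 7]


(1) = 6*n - 18
(2) = 2*(-v^2 + 2*v - 2)/(v^5 - 5*v^4 - 5*v^3 + 45*v^2 - 108)
(3) = 3*d^2 - 26*d + 47
(4) = 6.84*c^2 - 1.34*c + 5.3
(5) = 4*b + 2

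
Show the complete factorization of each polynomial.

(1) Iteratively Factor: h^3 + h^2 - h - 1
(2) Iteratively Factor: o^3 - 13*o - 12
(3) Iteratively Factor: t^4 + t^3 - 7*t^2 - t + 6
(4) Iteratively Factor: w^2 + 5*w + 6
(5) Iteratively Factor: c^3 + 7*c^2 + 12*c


(1) = (h + 1)*(h^2 - 1) = (h + 1)^2*(h - 1)
(2) = (o + 1)*(o^2 - o - 12) = (o - 4)*(o + 1)*(o + 3)
(3) = (t - 2)*(t^3 + 3*t^2 - t - 3) = (t - 2)*(t + 1)*(t^2 + 2*t - 3) = (t - 2)*(t + 1)*(t + 3)*(t - 1)
(4) = (w + 3)*(w + 2)
(5) = (c + 3)*(c^2 + 4*c) = (c + 3)*(c + 4)*(c)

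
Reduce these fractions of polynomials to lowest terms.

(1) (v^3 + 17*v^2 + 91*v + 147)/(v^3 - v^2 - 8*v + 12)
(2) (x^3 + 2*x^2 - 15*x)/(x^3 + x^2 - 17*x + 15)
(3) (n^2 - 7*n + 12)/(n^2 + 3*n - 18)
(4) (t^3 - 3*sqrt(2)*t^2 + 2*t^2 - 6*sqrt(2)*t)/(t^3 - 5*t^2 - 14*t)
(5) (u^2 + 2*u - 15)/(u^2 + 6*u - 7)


(1) = (v^2 + 14*v + 49)/(v^2 - 4*v + 4)
(2) = x/(x - 1)
(3) = (n - 4)/(n + 6)
(4) = (t - 3*sqrt(2))/(t - 7)
(5) = (u^2 + 2*u - 15)/(u^2 + 6*u - 7)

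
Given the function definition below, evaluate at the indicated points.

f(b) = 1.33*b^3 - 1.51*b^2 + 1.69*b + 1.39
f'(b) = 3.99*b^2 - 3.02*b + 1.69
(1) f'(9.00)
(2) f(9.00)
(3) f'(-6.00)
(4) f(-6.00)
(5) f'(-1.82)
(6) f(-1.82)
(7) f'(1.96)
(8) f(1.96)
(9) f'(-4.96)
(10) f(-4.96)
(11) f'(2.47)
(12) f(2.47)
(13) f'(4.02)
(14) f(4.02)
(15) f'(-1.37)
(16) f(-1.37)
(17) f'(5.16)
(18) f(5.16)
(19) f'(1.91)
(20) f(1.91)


(1) = 297.70
(2) = 863.86
(3) = 163.45
(4) = -350.39
(5) = 20.40
(6) = -14.71
(7) = 11.10
(8) = 8.92
(9) = 114.83
(10) = -206.43
(11) = 18.57
(12) = 16.39
(13) = 54.03
(14) = 70.18
(15) = 13.32
(16) = -7.18
(17) = 92.34
(18) = 152.63
(19) = 10.48
(20) = 8.38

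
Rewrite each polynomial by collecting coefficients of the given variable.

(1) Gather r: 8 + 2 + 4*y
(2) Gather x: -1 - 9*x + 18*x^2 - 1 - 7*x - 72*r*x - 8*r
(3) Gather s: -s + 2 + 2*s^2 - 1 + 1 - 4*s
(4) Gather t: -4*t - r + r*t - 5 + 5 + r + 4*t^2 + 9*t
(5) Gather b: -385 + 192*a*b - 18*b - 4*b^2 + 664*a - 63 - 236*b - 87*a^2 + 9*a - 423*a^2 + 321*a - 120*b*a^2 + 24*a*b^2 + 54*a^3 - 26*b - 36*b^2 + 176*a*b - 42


(1) = 4*y + 10
(2) = -8*r + 18*x^2 + x*(-72*r - 16) - 2
(3) = 2*s^2 - 5*s + 2
(4) = 4*t^2 + t*(r + 5)
(5) = 54*a^3 - 510*a^2 + 994*a + b^2*(24*a - 40) + b*(-120*a^2 + 368*a - 280) - 490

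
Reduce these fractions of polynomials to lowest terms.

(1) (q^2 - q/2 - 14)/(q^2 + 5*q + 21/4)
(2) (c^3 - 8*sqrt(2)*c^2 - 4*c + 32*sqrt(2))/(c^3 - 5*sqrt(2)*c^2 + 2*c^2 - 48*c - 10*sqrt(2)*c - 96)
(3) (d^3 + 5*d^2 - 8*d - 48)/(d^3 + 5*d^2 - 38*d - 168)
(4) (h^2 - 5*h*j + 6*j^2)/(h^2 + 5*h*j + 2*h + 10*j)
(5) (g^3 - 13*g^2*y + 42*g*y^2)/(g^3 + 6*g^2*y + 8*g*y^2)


(1) = (2*q - 8)/(2*q + 3)
(2) = (c - 2)/(c + 3*sqrt(2))
(3) = (d^2 + d - 12)/(d^2 + d - 42)
(4) = (h^2 - 5*h*j + 6*j^2)/(h^2 + 5*h*j + 2*h + 10*j)
(5) = (g^2 - 13*g*y + 42*y^2)/(g^2 + 6*g*y + 8*y^2)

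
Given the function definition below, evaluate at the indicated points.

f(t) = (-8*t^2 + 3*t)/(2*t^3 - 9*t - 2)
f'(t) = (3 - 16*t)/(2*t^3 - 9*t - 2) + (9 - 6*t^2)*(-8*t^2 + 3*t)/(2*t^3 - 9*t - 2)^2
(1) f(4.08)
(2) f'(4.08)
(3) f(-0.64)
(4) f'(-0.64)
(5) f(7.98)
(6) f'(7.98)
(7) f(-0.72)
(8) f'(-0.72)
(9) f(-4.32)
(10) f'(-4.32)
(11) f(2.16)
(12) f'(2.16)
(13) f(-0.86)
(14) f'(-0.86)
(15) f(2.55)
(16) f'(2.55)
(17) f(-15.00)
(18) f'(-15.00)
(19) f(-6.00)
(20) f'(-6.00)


(1) = -1.25
(2) = 0.52
(3) = -1.61
(4) = 0.84
(5) = -0.52
(6) = 0.07
(7) = -1.69
(8) = 1.22
(9) = 1.30
(10) = 0.50
(11) = 24.01
(12) = 379.58
(13) = -1.90
(14) = 1.81
(15) = -5.40
(16) = 15.14
(17) = 0.28
(18) = 0.02
(19) = 0.81
(20) = 0.18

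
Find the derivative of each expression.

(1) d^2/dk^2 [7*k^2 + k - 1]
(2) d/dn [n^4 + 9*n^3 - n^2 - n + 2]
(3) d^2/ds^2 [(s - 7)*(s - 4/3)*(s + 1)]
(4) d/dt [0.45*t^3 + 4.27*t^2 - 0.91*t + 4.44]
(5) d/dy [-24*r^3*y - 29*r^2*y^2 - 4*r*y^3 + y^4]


(1) = 14
(2) = 4*n^3 + 27*n^2 - 2*n - 1
(3) = 6*s - 44/3
(4) = 1.35*t^2 + 8.54*t - 0.91
(5) = -24*r^3 - 58*r^2*y - 12*r*y^2 + 4*y^3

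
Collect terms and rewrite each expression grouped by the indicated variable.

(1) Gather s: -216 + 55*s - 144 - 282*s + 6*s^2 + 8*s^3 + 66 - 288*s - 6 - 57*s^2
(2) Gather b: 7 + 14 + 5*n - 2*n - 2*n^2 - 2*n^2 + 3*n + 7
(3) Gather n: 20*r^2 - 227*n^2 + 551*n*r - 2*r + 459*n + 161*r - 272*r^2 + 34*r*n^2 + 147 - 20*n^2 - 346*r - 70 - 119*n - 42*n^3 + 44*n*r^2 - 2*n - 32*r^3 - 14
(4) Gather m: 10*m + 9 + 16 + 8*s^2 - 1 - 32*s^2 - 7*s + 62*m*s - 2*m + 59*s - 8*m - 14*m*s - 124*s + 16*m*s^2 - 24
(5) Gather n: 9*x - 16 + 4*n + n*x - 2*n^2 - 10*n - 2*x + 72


(1) = 8*s^3 - 51*s^2 - 515*s - 300
(2) = -4*n^2 + 6*n + 28
(3) = -42*n^3 + n^2*(34*r - 247) + n*(44*r^2 + 551*r + 338) - 32*r^3 - 252*r^2 - 187*r + 63
(4) = m*(16*s^2 + 48*s) - 24*s^2 - 72*s
(5) = -2*n^2 + n*(x - 6) + 7*x + 56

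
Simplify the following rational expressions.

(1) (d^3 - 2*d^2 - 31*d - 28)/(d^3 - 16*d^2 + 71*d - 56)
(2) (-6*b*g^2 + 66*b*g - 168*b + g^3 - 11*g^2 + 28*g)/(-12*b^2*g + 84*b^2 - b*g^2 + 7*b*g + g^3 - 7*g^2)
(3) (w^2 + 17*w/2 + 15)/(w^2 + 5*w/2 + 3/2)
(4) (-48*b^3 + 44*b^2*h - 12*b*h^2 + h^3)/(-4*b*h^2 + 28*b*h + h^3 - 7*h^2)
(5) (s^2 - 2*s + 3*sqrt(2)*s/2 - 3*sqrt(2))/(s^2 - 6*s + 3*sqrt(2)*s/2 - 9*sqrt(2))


(1) = (d^2 + 5*d + 4)/(d^2 - 9*d + 8)
(2) = (6*b*g - 24*b - g^2 + 4*g)/(12*b^2 + b*g - g^2)
(3) = (2*w^2 + 17*w + 30)/(2*w^2 + 5*w + 3)
(4) = (12*b^2 - 8*b*h + h^2)/(h^2 - 7*h)
(5) = (4*s - 8)/(4*s - 24)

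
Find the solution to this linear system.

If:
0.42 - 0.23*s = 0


Then:
s = 1.83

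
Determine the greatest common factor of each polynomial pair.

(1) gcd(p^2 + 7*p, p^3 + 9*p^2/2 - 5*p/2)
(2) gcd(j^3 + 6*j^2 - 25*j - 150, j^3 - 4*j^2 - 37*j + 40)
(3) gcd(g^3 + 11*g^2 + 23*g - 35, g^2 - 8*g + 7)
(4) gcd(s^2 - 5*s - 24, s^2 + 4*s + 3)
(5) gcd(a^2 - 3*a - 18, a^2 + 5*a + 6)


(1) = gcd(p*(p + 7), p*(p - 1/2)*(p + 5)) = p
(2) = j + 5
(3) = g - 1
(4) = s + 3
(5) = gcd((a - 6)*(a + 3), (a + 2)*(a + 3)) = a + 3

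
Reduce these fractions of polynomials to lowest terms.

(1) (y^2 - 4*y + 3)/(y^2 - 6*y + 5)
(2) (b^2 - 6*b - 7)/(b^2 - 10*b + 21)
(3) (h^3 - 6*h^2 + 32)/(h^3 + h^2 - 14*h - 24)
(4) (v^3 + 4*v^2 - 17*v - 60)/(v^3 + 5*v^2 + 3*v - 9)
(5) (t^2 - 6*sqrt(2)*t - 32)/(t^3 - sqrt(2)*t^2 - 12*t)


(1) = (y - 3)/(y - 5)
(2) = (b + 1)/(b - 3)
(3) = (h - 4)/(h + 3)
(4) = (v^2 + v - 20)/(v^2 + 2*v - 3)
(5) = (t - 8*sqrt(2))/(t^2 - 3*sqrt(2)*t)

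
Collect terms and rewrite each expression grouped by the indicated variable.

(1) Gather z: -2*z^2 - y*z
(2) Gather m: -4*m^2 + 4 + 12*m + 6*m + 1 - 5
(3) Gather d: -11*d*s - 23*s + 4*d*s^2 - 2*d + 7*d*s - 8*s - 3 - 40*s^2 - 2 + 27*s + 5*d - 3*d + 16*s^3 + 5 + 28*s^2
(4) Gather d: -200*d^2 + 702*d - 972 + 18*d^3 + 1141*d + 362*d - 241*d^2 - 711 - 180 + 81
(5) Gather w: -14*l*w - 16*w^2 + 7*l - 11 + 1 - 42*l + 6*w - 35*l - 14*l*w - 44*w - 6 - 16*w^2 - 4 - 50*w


(1) = -y*z - 2*z^2
(2) = -4*m^2 + 18*m
(3) = d*(4*s^2 - 4*s) + 16*s^3 - 12*s^2 - 4*s
(4) = 18*d^3 - 441*d^2 + 2205*d - 1782
(5) = -70*l - 32*w^2 + w*(-28*l - 88) - 20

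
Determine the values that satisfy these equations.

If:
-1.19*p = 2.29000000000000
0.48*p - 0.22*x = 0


Then:
p = -1.92
x = -4.20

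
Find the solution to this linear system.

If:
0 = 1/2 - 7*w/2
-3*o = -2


Then:
o = 2/3
w = 1/7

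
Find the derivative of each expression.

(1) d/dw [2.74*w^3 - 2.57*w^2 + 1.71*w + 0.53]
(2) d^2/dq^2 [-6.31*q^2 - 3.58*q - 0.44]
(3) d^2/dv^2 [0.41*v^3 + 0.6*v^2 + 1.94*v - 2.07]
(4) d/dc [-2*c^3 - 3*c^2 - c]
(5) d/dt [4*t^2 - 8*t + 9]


(1) = 8.22*w^2 - 5.14*w + 1.71
(2) = -12.6200000000000
(3) = 2.46*v + 1.2
(4) = -6*c^2 - 6*c - 1
(5) = 8*t - 8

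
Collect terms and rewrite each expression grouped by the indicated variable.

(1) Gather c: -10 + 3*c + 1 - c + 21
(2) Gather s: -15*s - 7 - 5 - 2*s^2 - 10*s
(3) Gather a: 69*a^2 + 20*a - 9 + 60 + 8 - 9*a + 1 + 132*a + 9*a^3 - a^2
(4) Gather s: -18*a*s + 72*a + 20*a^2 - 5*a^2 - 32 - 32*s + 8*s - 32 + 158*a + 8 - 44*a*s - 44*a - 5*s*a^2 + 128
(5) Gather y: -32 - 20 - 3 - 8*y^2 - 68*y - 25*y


(1) = 2*c + 12
(2) = -2*s^2 - 25*s - 12
(3) = 9*a^3 + 68*a^2 + 143*a + 60
(4) = 15*a^2 + 186*a + s*(-5*a^2 - 62*a - 24) + 72
(5) = -8*y^2 - 93*y - 55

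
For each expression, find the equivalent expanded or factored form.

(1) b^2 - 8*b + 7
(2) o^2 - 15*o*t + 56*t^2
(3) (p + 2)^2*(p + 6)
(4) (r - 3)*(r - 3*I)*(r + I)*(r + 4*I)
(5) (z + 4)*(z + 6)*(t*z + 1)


(1) = (b - 7)*(b - 1)
(2) = (o - 8*t)*(o - 7*t)
(3) = p^3 + 10*p^2 + 28*p + 24
(4) = r^4 - 3*r^3 + 2*I*r^3 + 11*r^2 - 6*I*r^2 - 33*r + 12*I*r - 36*I
(5) = t*z^3 + 10*t*z^2 + 24*t*z + z^2 + 10*z + 24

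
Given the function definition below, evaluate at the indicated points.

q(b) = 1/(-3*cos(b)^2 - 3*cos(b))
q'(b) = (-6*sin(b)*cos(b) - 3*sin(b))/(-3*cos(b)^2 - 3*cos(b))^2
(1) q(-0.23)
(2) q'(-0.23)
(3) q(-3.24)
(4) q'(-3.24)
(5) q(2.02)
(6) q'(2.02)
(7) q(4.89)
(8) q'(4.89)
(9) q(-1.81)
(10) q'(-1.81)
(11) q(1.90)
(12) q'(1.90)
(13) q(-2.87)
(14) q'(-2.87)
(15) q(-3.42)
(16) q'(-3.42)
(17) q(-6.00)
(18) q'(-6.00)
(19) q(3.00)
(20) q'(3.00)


(1) = -0.17
(2) = 0.06
(3) = 69.23
(4) = 1399.09
(5) = 1.36
(6) = -0.65
(7) = -1.60
(8) = 10.27
(9) = 1.84
(10) = 5.21
(11) = 1.52
(12) = -2.33
(13) = 9.44
(14) = -66.46
(15) = 9.00
(16) = 61.69
(17) = -0.18
(18) = -0.08
(19) = 33.65
(20) = 469.65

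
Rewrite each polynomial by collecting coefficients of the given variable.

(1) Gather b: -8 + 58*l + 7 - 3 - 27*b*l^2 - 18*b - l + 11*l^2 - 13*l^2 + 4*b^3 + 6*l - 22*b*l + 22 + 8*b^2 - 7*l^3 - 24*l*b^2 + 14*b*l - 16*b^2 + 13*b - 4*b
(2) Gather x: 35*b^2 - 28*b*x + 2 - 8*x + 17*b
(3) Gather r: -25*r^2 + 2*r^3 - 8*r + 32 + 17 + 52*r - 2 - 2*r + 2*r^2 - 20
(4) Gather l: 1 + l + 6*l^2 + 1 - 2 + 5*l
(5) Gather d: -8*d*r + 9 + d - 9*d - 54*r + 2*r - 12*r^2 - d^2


(1) = 4*b^3 + b^2*(-24*l - 8) + b*(-27*l^2 - 8*l - 9) - 7*l^3 - 2*l^2 + 63*l + 18
(2) = 35*b^2 + 17*b + x*(-28*b - 8) + 2
(3) = 2*r^3 - 23*r^2 + 42*r + 27
(4) = 6*l^2 + 6*l
(5) = -d^2 + d*(-8*r - 8) - 12*r^2 - 52*r + 9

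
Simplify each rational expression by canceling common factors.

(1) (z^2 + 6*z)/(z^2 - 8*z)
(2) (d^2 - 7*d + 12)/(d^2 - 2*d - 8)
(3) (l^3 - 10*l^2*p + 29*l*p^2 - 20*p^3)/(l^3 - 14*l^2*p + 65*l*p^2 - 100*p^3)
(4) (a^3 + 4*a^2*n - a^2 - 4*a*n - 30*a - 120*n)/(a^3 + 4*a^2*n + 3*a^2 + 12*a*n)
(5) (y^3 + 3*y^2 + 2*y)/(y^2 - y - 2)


(1) = (z + 6)/(z - 8)
(2) = (d - 3)/(d + 2)
(3) = (-l + p)/(-l + 5*p)
(4) = (a^2 - a - 30)/(a^2 + 3*a)
(5) = (y^2 + 2*y)/(y - 2)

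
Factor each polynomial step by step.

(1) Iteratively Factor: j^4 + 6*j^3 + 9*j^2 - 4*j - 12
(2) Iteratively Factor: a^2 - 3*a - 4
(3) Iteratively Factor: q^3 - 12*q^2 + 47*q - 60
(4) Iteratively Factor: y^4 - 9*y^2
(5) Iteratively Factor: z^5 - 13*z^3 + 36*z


(1) = (j + 2)*(j^3 + 4*j^2 + j - 6) = (j + 2)^2*(j^2 + 2*j - 3) = (j + 2)^2*(j + 3)*(j - 1)
(2) = (a + 1)*(a - 4)
(3) = (q - 4)*(q^2 - 8*q + 15) = (q - 4)*(q - 3)*(q - 5)
(4) = (y + 3)*(y^3 - 3*y^2) = y*(y + 3)*(y^2 - 3*y) = y*(y - 3)*(y + 3)*(y)
(5) = (z - 3)*(z^4 + 3*z^3 - 4*z^2 - 12*z) = (z - 3)*(z - 2)*(z^3 + 5*z^2 + 6*z) = (z - 3)*(z - 2)*(z + 2)*(z^2 + 3*z) = z*(z - 3)*(z - 2)*(z + 2)*(z + 3)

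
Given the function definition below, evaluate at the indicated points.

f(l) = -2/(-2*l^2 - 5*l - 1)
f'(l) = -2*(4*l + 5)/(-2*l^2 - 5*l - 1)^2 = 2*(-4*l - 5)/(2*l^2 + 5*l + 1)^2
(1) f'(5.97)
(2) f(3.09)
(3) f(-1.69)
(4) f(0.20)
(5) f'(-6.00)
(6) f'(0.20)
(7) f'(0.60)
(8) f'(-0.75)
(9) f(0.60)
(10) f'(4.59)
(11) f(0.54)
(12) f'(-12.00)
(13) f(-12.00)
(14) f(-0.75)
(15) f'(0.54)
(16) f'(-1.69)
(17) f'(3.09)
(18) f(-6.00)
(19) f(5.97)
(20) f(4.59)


(1) = -0.01
(2) = 0.06
(3) = -1.15
(4) = 0.96
(5) = 0.02
(6) = -2.68
(7) = -0.66
(8) = -1.51
(9) = 0.42
(10) = -0.01
(11) = 0.47
(12) = 0.00
(13) = 0.01
(14) = -1.23
(15) = -0.78
(16) = 1.17
(17) = -0.03
(18) = 0.05
(19) = 0.02
(20) = 0.03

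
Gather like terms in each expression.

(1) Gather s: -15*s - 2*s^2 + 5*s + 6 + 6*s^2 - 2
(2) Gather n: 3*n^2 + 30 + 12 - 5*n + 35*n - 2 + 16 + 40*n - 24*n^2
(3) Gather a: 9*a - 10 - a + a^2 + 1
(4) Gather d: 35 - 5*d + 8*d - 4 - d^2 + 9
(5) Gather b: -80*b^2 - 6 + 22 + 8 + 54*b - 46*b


(1) = 4*s^2 - 10*s + 4
(2) = -21*n^2 + 70*n + 56
(3) = a^2 + 8*a - 9
(4) = -d^2 + 3*d + 40
(5) = -80*b^2 + 8*b + 24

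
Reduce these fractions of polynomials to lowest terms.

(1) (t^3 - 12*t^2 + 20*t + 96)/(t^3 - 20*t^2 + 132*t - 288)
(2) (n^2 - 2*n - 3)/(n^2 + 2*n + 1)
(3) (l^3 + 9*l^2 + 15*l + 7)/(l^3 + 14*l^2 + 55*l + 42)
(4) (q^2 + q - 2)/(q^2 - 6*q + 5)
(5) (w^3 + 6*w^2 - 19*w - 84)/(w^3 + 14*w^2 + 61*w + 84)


(1) = (t + 2)/(t - 6)
(2) = (n - 3)/(n + 1)
(3) = (l + 1)/(l + 6)
(4) = (q + 2)/(q - 5)
(5) = (w - 4)/(w + 4)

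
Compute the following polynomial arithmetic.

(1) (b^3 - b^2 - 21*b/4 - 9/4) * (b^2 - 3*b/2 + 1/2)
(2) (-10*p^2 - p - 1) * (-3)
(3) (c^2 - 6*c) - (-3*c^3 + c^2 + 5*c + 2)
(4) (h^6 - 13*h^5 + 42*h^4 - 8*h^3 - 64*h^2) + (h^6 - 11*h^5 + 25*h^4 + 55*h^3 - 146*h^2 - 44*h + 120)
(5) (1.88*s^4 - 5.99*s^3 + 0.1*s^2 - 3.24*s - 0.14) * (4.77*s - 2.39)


(1) = b^5 - 5*b^4/2 - 13*b^3/4 + 41*b^2/8 + 3*b/4 - 9/8
(2) = 30*p^2 + 3*p + 3
(3) = 3*c^3 - 11*c - 2
(4) = 2*h^6 - 24*h^5 + 67*h^4 + 47*h^3 - 210*h^2 - 44*h + 120
(5) = 8.9676*s^5 - 33.0655*s^4 + 14.7931*s^3 - 15.6938*s^2 + 7.0758*s + 0.3346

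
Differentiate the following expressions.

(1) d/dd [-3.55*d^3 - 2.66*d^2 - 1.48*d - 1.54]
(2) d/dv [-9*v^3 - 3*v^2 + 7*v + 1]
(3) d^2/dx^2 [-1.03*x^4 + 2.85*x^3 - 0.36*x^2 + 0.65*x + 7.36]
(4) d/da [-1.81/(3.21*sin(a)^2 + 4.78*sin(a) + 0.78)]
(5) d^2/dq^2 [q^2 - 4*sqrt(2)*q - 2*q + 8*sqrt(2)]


(1) = -10.65*d^2 - 5.32*d - 1.48
(2) = -27*v^2 - 6*v + 7
(3) = -12.36*x^2 + 17.1*x - 0.72
(4) = (11.6202*sin(a) + 8.6518)*cos(a)/(3.21*sin(a)^2 + 4.78*sin(a) + 0.78)^2
(5) = 2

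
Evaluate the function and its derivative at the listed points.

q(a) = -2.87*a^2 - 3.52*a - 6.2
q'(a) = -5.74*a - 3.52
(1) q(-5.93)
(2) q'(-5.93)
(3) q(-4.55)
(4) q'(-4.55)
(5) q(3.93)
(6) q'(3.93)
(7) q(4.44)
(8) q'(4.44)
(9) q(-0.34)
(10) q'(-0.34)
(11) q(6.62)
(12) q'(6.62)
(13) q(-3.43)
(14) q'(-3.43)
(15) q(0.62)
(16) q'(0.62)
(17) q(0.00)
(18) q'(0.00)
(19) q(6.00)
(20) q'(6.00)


(1) = -86.25
(2) = 30.52
(3) = -49.60
(4) = 22.60
(5) = -64.36
(6) = -26.08
(7) = -78.41
(8) = -29.01
(9) = -5.33
(10) = -1.57
(11) = -155.28
(12) = -41.52
(13) = -27.89
(14) = 16.17
(15) = -9.49
(16) = -7.08
(17) = -6.20
(18) = -3.52
(19) = -130.64
(20) = -37.96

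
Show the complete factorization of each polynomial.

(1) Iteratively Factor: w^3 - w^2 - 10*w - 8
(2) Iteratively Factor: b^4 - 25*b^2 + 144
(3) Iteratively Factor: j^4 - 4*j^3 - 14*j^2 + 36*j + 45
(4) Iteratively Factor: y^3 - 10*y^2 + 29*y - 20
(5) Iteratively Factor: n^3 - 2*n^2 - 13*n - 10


(1) = (w + 2)*(w^2 - 3*w - 4) = (w + 1)*(w + 2)*(w - 4)
(2) = (b + 3)*(b^3 - 3*b^2 - 16*b + 48) = (b - 4)*(b + 3)*(b^2 + b - 12) = (b - 4)*(b - 3)*(b + 3)*(b + 4)
(3) = (j - 5)*(j^3 + j^2 - 9*j - 9) = (j - 5)*(j + 3)*(j^2 - 2*j - 3) = (j - 5)*(j - 3)*(j + 3)*(j + 1)
(4) = (y - 4)*(y^2 - 6*y + 5) = (y - 5)*(y - 4)*(y - 1)
(5) = (n + 1)*(n^2 - 3*n - 10) = (n - 5)*(n + 1)*(n + 2)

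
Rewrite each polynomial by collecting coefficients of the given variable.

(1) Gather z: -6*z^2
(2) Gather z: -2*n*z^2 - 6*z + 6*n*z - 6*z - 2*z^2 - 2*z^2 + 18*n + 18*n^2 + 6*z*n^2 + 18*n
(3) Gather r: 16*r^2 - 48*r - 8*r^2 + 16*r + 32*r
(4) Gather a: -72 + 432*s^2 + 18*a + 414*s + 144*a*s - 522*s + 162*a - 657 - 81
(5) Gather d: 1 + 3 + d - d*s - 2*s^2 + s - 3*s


(1) = -6*z^2
(2) = 18*n^2 + 36*n + z^2*(-2*n - 4) + z*(6*n^2 + 6*n - 12)
(3) = 8*r^2
(4) = a*(144*s + 180) + 432*s^2 - 108*s - 810
(5) = d*(1 - s) - 2*s^2 - 2*s + 4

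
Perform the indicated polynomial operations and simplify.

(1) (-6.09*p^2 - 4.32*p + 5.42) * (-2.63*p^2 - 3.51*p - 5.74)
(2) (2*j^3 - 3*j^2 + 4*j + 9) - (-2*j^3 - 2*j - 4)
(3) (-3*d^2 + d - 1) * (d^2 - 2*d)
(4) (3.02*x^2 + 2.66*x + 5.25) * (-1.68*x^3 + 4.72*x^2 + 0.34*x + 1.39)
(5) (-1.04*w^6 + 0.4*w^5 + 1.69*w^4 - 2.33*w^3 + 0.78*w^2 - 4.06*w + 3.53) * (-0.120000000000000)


(1) = 16.0167*p^4 + 32.7375*p^3 + 35.8652*p^2 + 5.7726*p - 31.1108
(2) = 4*j^3 - 3*j^2 + 6*j + 13
(3) = -3*d^4 + 7*d^3 - 3*d^2 + 2*d
(4) = -5.0736*x^5 + 9.7856*x^4 + 4.762*x^3 + 29.8822*x^2 + 5.4824*x + 7.2975
(5) = 0.1248*w^6 - 0.048*w^5 - 0.2028*w^4 + 0.2796*w^3 - 0.0936*w^2 + 0.4872*w - 0.4236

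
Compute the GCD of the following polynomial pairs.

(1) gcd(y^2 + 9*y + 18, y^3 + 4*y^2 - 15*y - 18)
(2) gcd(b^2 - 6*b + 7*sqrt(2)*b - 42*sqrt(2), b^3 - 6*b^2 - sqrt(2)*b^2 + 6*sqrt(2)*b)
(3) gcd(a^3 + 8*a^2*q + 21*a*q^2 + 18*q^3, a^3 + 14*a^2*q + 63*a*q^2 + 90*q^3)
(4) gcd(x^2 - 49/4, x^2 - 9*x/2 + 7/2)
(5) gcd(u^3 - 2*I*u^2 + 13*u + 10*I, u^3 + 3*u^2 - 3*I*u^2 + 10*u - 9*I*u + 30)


(1) = gcd((y + 3)*(y + 6), (y - 3)*(y + 1)*(y + 6)) = y + 6
(2) = b - 6
(3) = gcd((a + 2*q)*(a + 3*q)^2, (a + 3*q)*(a + 5*q)*(a + 6*q)) = a + 3*q
(4) = gcd((x - 7/2)*(x + 7/2), (x - 7/2)*(x - 1)) = x - 7/2
(5) = u^2 - 3*I*u + 10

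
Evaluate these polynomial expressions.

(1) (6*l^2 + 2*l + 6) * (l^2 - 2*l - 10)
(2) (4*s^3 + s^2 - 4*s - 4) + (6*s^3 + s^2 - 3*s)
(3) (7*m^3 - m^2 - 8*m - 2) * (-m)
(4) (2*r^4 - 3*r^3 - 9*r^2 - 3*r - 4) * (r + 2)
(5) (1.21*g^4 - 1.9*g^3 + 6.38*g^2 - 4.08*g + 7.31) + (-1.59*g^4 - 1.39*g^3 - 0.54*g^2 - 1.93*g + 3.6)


(1) = 6*l^4 - 10*l^3 - 58*l^2 - 32*l - 60
(2) = 10*s^3 + 2*s^2 - 7*s - 4
(3) = -7*m^4 + m^3 + 8*m^2 + 2*m
(4) = 2*r^5 + r^4 - 15*r^3 - 21*r^2 - 10*r - 8
(5) = -0.38*g^4 - 3.29*g^3 + 5.84*g^2 - 6.01*g + 10.91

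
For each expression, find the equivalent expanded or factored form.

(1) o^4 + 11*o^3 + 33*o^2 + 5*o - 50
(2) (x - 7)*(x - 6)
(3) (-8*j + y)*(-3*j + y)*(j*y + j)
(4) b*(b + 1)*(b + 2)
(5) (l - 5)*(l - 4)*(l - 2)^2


(1) = (o - 1)*(o + 2)*(o + 5)^2
(2) = x^2 - 13*x + 42
(3) = 24*j^3*y + 24*j^3 - 11*j^2*y^2 - 11*j^2*y + j*y^3 + j*y^2
(4) = b^3 + 3*b^2 + 2*b
(5) = l^4 - 13*l^3 + 60*l^2 - 116*l + 80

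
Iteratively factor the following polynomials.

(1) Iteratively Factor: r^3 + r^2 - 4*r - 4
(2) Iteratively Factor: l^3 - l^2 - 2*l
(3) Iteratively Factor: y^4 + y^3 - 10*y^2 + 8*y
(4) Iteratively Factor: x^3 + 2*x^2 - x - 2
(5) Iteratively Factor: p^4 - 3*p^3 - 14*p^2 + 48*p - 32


(1) = (r + 1)*(r^2 - 4) = (r - 2)*(r + 1)*(r + 2)
(2) = (l)*(l^2 - l - 2) = l*(l + 1)*(l - 2)
(3) = (y - 2)*(y^3 + 3*y^2 - 4*y) = (y - 2)*(y + 4)*(y^2 - y) = y*(y - 2)*(y + 4)*(y - 1)
(4) = (x + 1)*(x^2 + x - 2) = (x - 1)*(x + 1)*(x + 2)
(5) = (p + 4)*(p^3 - 7*p^2 + 14*p - 8) = (p - 4)*(p + 4)*(p^2 - 3*p + 2) = (p - 4)*(p - 2)*(p + 4)*(p - 1)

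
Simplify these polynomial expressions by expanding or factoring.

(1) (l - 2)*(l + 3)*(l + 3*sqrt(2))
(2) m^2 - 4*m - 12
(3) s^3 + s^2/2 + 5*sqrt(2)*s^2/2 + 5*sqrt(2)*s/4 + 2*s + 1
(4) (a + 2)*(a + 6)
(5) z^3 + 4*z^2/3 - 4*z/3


(1) = l^3 + l^2 + 3*sqrt(2)*l^2 - 6*l + 3*sqrt(2)*l - 18*sqrt(2)
(2) = (m - 6)*(m + 2)
(3) = (s + 1/2)*(s + sqrt(2)/2)*(s + 2*sqrt(2))
(4) = a^2 + 8*a + 12
(5) = z*(z - 2/3)*(z + 2)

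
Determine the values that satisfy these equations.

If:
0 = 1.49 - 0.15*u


Then:
u = 9.93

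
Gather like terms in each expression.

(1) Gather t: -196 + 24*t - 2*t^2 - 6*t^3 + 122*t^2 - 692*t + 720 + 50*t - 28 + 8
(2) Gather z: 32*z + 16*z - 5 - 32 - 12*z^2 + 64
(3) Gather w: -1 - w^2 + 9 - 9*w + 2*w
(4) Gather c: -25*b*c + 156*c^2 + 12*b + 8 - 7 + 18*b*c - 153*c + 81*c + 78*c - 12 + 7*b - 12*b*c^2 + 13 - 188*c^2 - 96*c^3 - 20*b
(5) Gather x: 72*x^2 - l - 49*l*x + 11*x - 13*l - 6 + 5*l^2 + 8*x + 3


(1) = -6*t^3 + 120*t^2 - 618*t + 504
(2) = -12*z^2 + 48*z + 27
(3) = -w^2 - 7*w + 8
(4) = -b - 96*c^3 + c^2*(-12*b - 32) + c*(6 - 7*b) + 2
(5) = 5*l^2 - 14*l + 72*x^2 + x*(19 - 49*l) - 3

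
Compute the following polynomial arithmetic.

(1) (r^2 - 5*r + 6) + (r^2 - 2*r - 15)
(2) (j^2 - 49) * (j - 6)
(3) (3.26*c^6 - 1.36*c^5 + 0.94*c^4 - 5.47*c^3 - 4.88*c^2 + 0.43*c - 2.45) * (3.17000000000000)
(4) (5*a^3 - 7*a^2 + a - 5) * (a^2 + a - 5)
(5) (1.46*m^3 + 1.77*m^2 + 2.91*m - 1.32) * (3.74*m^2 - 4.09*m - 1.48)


(1) = 2*r^2 - 7*r - 9
(2) = j^3 - 6*j^2 - 49*j + 294
(3) = 10.3342*c^6 - 4.3112*c^5 + 2.9798*c^4 - 17.3399*c^3 - 15.4696*c^2 + 1.3631*c - 7.7665
(4) = 5*a^5 - 2*a^4 - 31*a^3 + 31*a^2 - 10*a + 25
(5) = 5.4604*m^5 + 0.6484*m^4 + 1.4833*m^3 - 19.4583*m^2 + 1.092*m + 1.9536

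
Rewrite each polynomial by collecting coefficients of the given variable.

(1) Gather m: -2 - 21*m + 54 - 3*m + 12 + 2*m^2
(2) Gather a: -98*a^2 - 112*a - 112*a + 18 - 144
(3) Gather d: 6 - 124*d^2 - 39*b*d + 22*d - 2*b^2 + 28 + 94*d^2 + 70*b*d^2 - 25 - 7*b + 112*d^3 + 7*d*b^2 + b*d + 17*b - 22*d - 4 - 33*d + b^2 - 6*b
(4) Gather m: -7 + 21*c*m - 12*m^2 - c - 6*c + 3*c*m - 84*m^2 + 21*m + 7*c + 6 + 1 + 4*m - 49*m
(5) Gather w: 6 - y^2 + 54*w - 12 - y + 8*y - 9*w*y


(1) = 2*m^2 - 24*m + 64
(2) = -98*a^2 - 224*a - 126
(3) = -b^2 + 4*b + 112*d^3 + d^2*(70*b - 30) + d*(7*b^2 - 38*b - 33) + 5
(4) = -96*m^2 + m*(24*c - 24)
(5) = w*(54 - 9*y) - y^2 + 7*y - 6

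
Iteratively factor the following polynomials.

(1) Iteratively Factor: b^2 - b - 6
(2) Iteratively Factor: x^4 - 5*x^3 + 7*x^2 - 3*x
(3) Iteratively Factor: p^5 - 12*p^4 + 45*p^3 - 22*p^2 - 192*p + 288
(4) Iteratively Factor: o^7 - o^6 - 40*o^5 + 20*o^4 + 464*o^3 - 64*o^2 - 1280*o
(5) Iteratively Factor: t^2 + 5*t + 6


(1) = (b - 3)*(b + 2)
(2) = (x - 1)*(x^3 - 4*x^2 + 3*x) = x*(x - 1)*(x^2 - 4*x + 3) = x*(x - 1)^2*(x - 3)
(3) = (p - 4)*(p^4 - 8*p^3 + 13*p^2 + 30*p - 72) = (p - 4)*(p - 3)*(p^3 - 5*p^2 - 2*p + 24) = (p - 4)*(p - 3)^2*(p^2 - 2*p - 8) = (p - 4)*(p - 3)^2*(p + 2)*(p - 4)
(4) = (o + 4)*(o^6 - 5*o^5 - 20*o^4 + 100*o^3 + 64*o^2 - 320*o) = (o - 5)*(o + 4)*(o^5 - 20*o^3 + 64*o) = (o - 5)*(o + 4)^2*(o^4 - 4*o^3 - 4*o^2 + 16*o) = o*(o - 5)*(o + 4)^2*(o^3 - 4*o^2 - 4*o + 16) = o*(o - 5)*(o - 2)*(o + 4)^2*(o^2 - 2*o - 8) = o*(o - 5)*(o - 2)*(o + 2)*(o + 4)^2*(o - 4)
(5) = (t + 3)*(t + 2)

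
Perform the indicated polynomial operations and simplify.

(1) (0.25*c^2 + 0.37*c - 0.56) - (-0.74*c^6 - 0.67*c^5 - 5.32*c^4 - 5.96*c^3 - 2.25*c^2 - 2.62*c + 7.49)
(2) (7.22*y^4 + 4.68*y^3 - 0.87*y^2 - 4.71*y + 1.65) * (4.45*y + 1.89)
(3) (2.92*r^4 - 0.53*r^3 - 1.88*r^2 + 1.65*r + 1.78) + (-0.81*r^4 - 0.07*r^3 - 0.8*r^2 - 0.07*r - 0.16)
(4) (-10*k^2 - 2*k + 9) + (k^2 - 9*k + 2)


(1) = 0.74*c^6 + 0.67*c^5 + 5.32*c^4 + 5.96*c^3 + 2.5*c^2 + 2.99*c - 8.05
(2) = 32.129*y^5 + 34.4718*y^4 + 4.9737*y^3 - 22.6038*y^2 - 1.5594*y + 3.1185
(3) = 2.11*r^4 - 0.6*r^3 - 2.68*r^2 + 1.58*r + 1.62
(4) = -9*k^2 - 11*k + 11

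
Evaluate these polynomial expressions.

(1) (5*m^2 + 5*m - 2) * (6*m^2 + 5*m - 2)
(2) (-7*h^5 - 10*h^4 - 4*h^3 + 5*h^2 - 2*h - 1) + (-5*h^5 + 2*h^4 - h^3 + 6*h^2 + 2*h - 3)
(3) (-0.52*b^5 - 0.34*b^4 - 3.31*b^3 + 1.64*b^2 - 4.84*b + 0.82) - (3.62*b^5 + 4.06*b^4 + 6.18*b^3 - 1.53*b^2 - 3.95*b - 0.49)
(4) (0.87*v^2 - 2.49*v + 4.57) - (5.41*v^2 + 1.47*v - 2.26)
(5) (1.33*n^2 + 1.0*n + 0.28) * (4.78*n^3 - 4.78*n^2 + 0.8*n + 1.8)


(1) = 30*m^4 + 55*m^3 + 3*m^2 - 20*m + 4
(2) = -12*h^5 - 8*h^4 - 5*h^3 + 11*h^2 - 4
(3) = -4.14*b^5 - 4.4*b^4 - 9.49*b^3 + 3.17*b^2 - 0.89*b + 1.31
(4) = -4.54*v^2 - 3.96*v + 6.83
(5) = 6.3574*n^5 - 1.5774*n^4 - 2.3776*n^3 + 1.8556*n^2 + 2.024*n + 0.504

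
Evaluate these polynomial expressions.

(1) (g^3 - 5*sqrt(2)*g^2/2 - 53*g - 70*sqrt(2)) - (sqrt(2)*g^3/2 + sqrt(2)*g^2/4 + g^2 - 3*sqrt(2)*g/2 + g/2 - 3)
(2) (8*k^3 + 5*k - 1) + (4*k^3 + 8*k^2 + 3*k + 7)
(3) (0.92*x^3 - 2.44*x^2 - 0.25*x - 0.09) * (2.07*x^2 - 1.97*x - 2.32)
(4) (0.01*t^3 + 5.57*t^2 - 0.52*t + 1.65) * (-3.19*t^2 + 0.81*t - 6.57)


(1) = -sqrt(2)*g^3/2 + g^3 - 11*sqrt(2)*g^2/4 - g^2 - 107*g/2 + 3*sqrt(2)*g/2 - 70*sqrt(2) + 3
(2) = 12*k^3 + 8*k^2 + 8*k + 6
(3) = 1.9044*x^5 - 6.8632*x^4 + 2.1549*x^3 + 5.967*x^2 + 0.7573*x + 0.2088
(4) = -0.0319*t^5 - 17.7602*t^4 + 6.1048*t^3 - 42.2796*t^2 + 4.7529*t - 10.8405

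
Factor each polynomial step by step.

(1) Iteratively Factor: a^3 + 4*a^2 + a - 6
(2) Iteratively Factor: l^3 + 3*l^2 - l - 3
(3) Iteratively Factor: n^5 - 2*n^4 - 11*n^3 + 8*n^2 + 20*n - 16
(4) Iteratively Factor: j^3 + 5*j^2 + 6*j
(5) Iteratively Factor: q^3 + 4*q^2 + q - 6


(1) = (a + 2)*(a^2 + 2*a - 3) = (a + 2)*(a + 3)*(a - 1)
(2) = (l + 1)*(l^2 + 2*l - 3) = (l - 1)*(l + 1)*(l + 3)
(3) = (n - 1)*(n^4 - n^3 - 12*n^2 - 4*n + 16) = (n - 1)*(n + 2)*(n^3 - 3*n^2 - 6*n + 8) = (n - 1)*(n + 2)^2*(n^2 - 5*n + 4) = (n - 4)*(n - 1)*(n + 2)^2*(n - 1)
(4) = (j)*(j^2 + 5*j + 6) = j*(j + 3)*(j + 2)
(5) = (q - 1)*(q^2 + 5*q + 6) = (q - 1)*(q + 2)*(q + 3)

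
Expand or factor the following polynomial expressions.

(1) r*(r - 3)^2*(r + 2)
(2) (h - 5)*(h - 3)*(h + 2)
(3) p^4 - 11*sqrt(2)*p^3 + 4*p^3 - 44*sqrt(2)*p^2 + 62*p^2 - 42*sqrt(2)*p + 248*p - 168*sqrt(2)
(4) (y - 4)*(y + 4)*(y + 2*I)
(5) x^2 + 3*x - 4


(1) = r^4 - 4*r^3 - 3*r^2 + 18*r
(2) = h^3 - 6*h^2 - h + 30
(3) = (p + 4)*(p - 7*sqrt(2))*(p - 3*sqrt(2))*(p - sqrt(2))
(4) = y^3 + 2*I*y^2 - 16*y - 32*I
(5) = (x - 1)*(x + 4)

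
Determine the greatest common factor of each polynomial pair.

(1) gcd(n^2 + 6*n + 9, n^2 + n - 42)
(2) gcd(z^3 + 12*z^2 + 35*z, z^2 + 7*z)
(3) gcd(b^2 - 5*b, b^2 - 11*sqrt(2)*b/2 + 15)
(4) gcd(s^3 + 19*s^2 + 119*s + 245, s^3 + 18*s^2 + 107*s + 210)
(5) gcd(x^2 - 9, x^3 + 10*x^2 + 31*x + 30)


(1) = 1
(2) = z^2 + 7*z
(3) = gcd(b*(b - 5), (b - 3*sqrt(2))*(b - 5*sqrt(2)/2)) = 1
(4) = gcd((s + 5)*(s + 7)^2, (s + 5)*(s + 6)*(s + 7)) = s^2 + 12*s + 35
(5) = x + 3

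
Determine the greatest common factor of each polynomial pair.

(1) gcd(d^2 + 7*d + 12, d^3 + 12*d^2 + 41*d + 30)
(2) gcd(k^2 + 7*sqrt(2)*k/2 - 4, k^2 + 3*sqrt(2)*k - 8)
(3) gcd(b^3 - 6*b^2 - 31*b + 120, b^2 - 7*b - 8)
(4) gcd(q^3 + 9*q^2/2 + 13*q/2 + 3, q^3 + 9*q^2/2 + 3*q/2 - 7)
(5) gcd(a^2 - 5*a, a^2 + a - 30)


(1) = gcd((d + 3)*(d + 4), (d + 1)*(d + 5)*(d + 6)) = 1
(2) = gcd((k - sqrt(2)/2)*(k + 4*sqrt(2)), (k - sqrt(2))*(k + 4*sqrt(2))) = k + 4*sqrt(2)
(3) = b - 8
(4) = gcd((q + 1)*(q + 3/2)*(q + 2), (q - 1)*(q + 2)*(q + 7/2)) = q + 2
(5) = gcd(a*(a - 5), (a - 5)*(a + 6)) = a - 5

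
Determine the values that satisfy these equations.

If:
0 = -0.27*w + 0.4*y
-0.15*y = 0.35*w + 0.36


Then:
w = -0.80
y = -0.54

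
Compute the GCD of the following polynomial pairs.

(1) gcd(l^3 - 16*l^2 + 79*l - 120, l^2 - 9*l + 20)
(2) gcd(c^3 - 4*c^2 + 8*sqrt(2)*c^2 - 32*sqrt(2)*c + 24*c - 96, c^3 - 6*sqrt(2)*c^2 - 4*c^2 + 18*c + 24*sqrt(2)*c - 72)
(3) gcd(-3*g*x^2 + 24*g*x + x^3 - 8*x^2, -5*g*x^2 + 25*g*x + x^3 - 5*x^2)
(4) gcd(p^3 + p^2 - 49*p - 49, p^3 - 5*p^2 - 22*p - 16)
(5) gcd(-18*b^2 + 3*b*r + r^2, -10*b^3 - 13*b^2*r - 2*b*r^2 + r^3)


(1) = gcd((l - 8)*(l - 5)*(l - 3), (l - 5)*(l - 4)) = l - 5
(2) = gcd((c - 4)*(c + 2*sqrt(2))*(c + 6*sqrt(2)), (c - 4)*(c - 3*sqrt(2))^2) = c - 4
(3) = x
(4) = gcd((p - 7)*(p + 1)*(p + 7), (p - 8)*(p + 1)*(p + 2)) = p + 1
(5) = gcd((-3*b + r)*(6*b + r), (-5*b + r)*(b + r)*(2*b + r)) = 1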